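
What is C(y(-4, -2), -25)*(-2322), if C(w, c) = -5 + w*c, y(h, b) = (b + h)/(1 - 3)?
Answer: 185760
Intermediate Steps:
y(h, b) = -b/2 - h/2 (y(h, b) = (b + h)/(-2) = (b + h)*(-½) = -b/2 - h/2)
C(w, c) = -5 + c*w
C(y(-4, -2), -25)*(-2322) = (-5 - 25*(-½*(-2) - ½*(-4)))*(-2322) = (-5 - 25*(1 + 2))*(-2322) = (-5 - 25*3)*(-2322) = (-5 - 75)*(-2322) = -80*(-2322) = 185760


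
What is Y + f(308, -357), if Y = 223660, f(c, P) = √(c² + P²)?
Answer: 223660 + 7*√4537 ≈ 2.2413e+5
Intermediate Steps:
f(c, P) = √(P² + c²)
Y + f(308, -357) = 223660 + √((-357)² + 308²) = 223660 + √(127449 + 94864) = 223660 + √222313 = 223660 + 7*√4537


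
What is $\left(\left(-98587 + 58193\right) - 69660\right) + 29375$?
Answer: $-80679$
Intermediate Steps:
$\left(\left(-98587 + 58193\right) - 69660\right) + 29375 = \left(-40394 - 69660\right) + 29375 = -110054 + 29375 = -80679$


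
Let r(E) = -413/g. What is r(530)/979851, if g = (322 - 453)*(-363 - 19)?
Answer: -413/49033703742 ≈ -8.4228e-9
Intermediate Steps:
g = 50042 (g = -131*(-382) = 50042)
r(E) = -413/50042
r(530)/979851 = -413/50042/979851 = -413/50042*1/979851 = -413/49033703742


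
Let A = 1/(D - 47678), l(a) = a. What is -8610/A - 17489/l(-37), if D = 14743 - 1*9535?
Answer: 13529685389/37 ≈ 3.6567e+8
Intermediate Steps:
D = 5208 (D = 14743 - 9535 = 5208)
A = -1/42470 (A = 1/(5208 - 47678) = 1/(-42470) = -1/42470 ≈ -2.3546e-5)
-8610/A - 17489/l(-37) = -8610/(-1/42470) - 17489/(-37) = -8610*(-42470) - 17489*(-1/37) = 365666700 + 17489/37 = 13529685389/37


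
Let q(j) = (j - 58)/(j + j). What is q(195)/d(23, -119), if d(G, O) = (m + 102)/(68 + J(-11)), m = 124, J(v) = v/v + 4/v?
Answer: 20687/193908 ≈ 0.10668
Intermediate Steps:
J(v) = 1 + 4/v
d(G, O) = 2486/755 (d(G, O) = (124 + 102)/(68 + (4 - 11)/(-11)) = 226/(68 - 1/11*(-7)) = 226/(68 + 7/11) = 226/(755/11) = 226*(11/755) = 2486/755)
q(j) = (-58 + j)/(2*j) (q(j) = (-58 + j)/((2*j)) = (-58 + j)*(1/(2*j)) = (-58 + j)/(2*j))
q(195)/d(23, -119) = ((½)*(-58 + 195)/195)/(2486/755) = ((½)*(1/195)*137)*(755/2486) = (137/390)*(755/2486) = 20687/193908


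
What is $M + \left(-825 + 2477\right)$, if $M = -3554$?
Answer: $-1902$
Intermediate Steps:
$M + \left(-825 + 2477\right) = -3554 + \left(-825 + 2477\right) = -3554 + 1652 = -1902$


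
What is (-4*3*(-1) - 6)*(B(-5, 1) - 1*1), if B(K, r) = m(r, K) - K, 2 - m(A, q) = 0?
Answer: 36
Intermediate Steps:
m(A, q) = 2 (m(A, q) = 2 - 1*0 = 2 + 0 = 2)
B(K, r) = 2 - K
(-4*3*(-1) - 6)*(B(-5, 1) - 1*1) = (-4*3*(-1) - 6)*((2 - 1*(-5)) - 1*1) = (-4*3*(-1) - 6)*((2 + 5) - 1) = (-12*(-1) - 6)*(7 - 1) = (12 - 6)*6 = 6*6 = 36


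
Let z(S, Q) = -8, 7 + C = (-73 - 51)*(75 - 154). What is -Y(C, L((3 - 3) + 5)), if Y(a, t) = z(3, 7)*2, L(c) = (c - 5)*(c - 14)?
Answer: 16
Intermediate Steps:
C = 9789 (C = -7 + (-73 - 51)*(75 - 154) = -7 - 124*(-79) = -7 + 9796 = 9789)
L(c) = (-14 + c)*(-5 + c) (L(c) = (-5 + c)*(-14 + c) = (-14 + c)*(-5 + c))
Y(a, t) = -16 (Y(a, t) = -8*2 = -16)
-Y(C, L((3 - 3) + 5)) = -1*(-16) = 16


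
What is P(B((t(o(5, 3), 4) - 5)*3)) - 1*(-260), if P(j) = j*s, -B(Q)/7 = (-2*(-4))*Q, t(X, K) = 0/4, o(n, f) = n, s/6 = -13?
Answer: -65260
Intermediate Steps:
s = -78 (s = 6*(-13) = -78)
t(X, K) = 0 (t(X, K) = 0*(1/4) = 0)
B(Q) = -56*Q (B(Q) = -7*(-2*(-4))*Q = -56*Q)
P(j) = -78*j (P(j) = j*(-78) = -78*j)
P(B((t(o(5, 3), 4) - 5)*3)) - 1*(-260) = -(-4368)*(0 - 5)*3 - 1*(-260) = -(-4368)*(-5*3) + 260 = -(-4368)*(-15) + 260 = -78*840 + 260 = -65520 + 260 = -65260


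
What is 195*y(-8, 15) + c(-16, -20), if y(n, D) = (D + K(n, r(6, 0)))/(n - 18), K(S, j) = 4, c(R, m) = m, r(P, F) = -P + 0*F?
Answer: -325/2 ≈ -162.50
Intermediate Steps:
r(P, F) = -P (r(P, F) = -P + 0 = -P)
y(n, D) = (4 + D)/(-18 + n) (y(n, D) = (D + 4)/(n - 18) = (4 + D)/(-18 + n))
195*y(-8, 15) + c(-16, -20) = 195*((4 + 15)/(-18 - 8)) - 20 = 195*(19/(-26)) - 20 = 195*(-1/26*19) - 20 = 195*(-19/26) - 20 = -285/2 - 20 = -325/2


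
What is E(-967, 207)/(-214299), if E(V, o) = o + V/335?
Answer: -68378/71790165 ≈ -0.00095247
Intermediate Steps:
E(V, o) = o + V/335 (E(V, o) = o + V*(1/335) = o + V/335)
E(-967, 207)/(-214299) = (207 + (1/335)*(-967))/(-214299) = (207 - 967/335)*(-1/214299) = (68378/335)*(-1/214299) = -68378/71790165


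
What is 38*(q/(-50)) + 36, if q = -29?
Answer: 1451/25 ≈ 58.040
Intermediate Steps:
38*(q/(-50)) + 36 = 38*(-29/(-50)) + 36 = 38*(-29*(-1/50)) + 36 = 38*(29/50) + 36 = 551/25 + 36 = 1451/25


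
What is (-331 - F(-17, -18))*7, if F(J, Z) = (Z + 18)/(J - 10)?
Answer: -2317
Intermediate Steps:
F(J, Z) = (18 + Z)/(-10 + J)
(-331 - F(-17, -18))*7 = (-331 - (18 - 18)/(-10 - 17))*7 = (-331 - 0/(-27))*7 = (-331 - (-1)*0/27)*7 = (-331 - 1*0)*7 = (-331 + 0)*7 = -331*7 = -2317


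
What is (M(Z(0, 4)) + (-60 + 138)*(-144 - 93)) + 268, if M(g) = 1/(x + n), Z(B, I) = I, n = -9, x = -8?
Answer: -309707/17 ≈ -18218.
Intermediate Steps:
M(g) = -1/17 (M(g) = 1/(-8 - 9) = 1/(-17) = -1/17)
(M(Z(0, 4)) + (-60 + 138)*(-144 - 93)) + 268 = (-1/17 + (-60 + 138)*(-144 - 93)) + 268 = (-1/17 + 78*(-237)) + 268 = (-1/17 - 18486) + 268 = -314263/17 + 268 = -309707/17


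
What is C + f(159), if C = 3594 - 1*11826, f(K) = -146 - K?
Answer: -8537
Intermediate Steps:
C = -8232 (C = 3594 - 11826 = -8232)
C + f(159) = -8232 + (-146 - 1*159) = -8232 + (-146 - 159) = -8232 - 305 = -8537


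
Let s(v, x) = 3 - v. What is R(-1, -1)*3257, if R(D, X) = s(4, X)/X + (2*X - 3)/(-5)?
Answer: 6514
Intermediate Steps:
R(D, X) = ⅗ - 1/X - 2*X/5 (R(D, X) = (3 - 1*4)/X + (2*X - 3)/(-5) = (3 - 4)/X + (-3 + 2*X)*(-⅕) = -1/X + (⅗ - 2*X/5) = ⅗ - 1/X - 2*X/5)
R(-1, -1)*3257 = (⅗ - 1/(-1) - ⅖*(-1))*3257 = (⅗ - 1*(-1) + ⅖)*3257 = (⅗ + 1 + ⅖)*3257 = 2*3257 = 6514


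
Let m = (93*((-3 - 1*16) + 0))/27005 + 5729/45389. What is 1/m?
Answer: 1225729945/74509282 ≈ 16.451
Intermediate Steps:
m = 74509282/1225729945 (m = (93*((-3 - 16) + 0))*(1/27005) + 5729*(1/45389) = (93*(-19 + 0))*(1/27005) + 5729/45389 = (93*(-19))*(1/27005) + 5729/45389 = -1767*1/27005 + 5729/45389 = -1767/27005 + 5729/45389 = 74509282/1225729945 ≈ 0.060788)
1/m = 1/(74509282/1225729945) = 1225729945/74509282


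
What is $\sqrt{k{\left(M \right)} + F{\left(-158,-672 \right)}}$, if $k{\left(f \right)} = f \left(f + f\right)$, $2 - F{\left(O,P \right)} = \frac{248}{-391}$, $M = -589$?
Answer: $\frac{2 \sqrt{26518915383}}{391} \approx 832.97$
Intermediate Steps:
$F{\left(O,P \right)} = \frac{1030}{391}$ ($F{\left(O,P \right)} = 2 - \frac{248}{-391} = 2 - 248 \left(- \frac{1}{391}\right) = 2 - - \frac{248}{391} = 2 + \frac{248}{391} = \frac{1030}{391}$)
$k{\left(f \right)} = 2 f^{2}$ ($k{\left(f \right)} = f 2 f = 2 f^{2}$)
$\sqrt{k{\left(M \right)} + F{\left(-158,-672 \right)}} = \sqrt{2 \left(-589\right)^{2} + \frac{1030}{391}} = \sqrt{2 \cdot 346921 + \frac{1030}{391}} = \sqrt{693842 + \frac{1030}{391}} = \sqrt{\frac{271293252}{391}} = \frac{2 \sqrt{26518915383}}{391}$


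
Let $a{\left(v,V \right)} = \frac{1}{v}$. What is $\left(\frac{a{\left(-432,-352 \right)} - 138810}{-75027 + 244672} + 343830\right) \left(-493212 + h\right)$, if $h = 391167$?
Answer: $- \frac{171422575420293037}{4885776} \approx -3.5086 \cdot 10^{10}$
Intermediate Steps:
$\left(\frac{a{\left(-432,-352 \right)} - 138810}{-75027 + 244672} + 343830\right) \left(-493212 + h\right) = \left(\frac{\frac{1}{-432} - 138810}{-75027 + 244672} + 343830\right) \left(-493212 + 391167\right) = \left(\frac{- \frac{1}{432} - 138810}{169645} + 343830\right) \left(-102045\right) = \left(\left(- \frac{59965921}{432}\right) \frac{1}{169645} + 343830\right) \left(-102045\right) = \left(- \frac{59965921}{73286640} + 343830\right) \left(-102045\right) = \frac{25198085465279}{73286640} \left(-102045\right) = - \frac{171422575420293037}{4885776}$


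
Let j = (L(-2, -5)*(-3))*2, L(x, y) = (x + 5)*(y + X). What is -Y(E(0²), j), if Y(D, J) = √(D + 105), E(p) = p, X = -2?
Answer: -√105 ≈ -10.247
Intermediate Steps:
L(x, y) = (-2 + y)*(5 + x) (L(x, y) = (x + 5)*(y - 2) = (5 + x)*(-2 + y) = (-2 + y)*(5 + x))
j = 126 (j = ((-10 - 2*(-2) + 5*(-5) - 2*(-5))*(-3))*2 = ((-10 + 4 - 25 + 10)*(-3))*2 = -21*(-3)*2 = 63*2 = 126)
Y(D, J) = √(105 + D)
-Y(E(0²), j) = -√(105 + 0²) = -√(105 + 0) = -√105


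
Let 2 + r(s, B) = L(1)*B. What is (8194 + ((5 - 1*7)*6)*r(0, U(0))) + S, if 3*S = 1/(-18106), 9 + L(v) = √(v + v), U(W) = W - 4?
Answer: 422919947/54318 + 48*√2 ≈ 7853.9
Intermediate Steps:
U(W) = -4 + W
L(v) = -9 + √2*√v (L(v) = -9 + √(v + v) = -9 + √(2*v) = -9 + √2*√v)
r(s, B) = -2 + B*(-9 + √2) (r(s, B) = -2 + (-9 + √2*√1)*B = -2 + (-9 + √2*1)*B = -2 + (-9 + √2)*B = -2 + B*(-9 + √2))
S = -1/54318 (S = (⅓)/(-18106) = (⅓)*(-1/18106) = -1/54318 ≈ -1.8410e-5)
(8194 + ((5 - 1*7)*6)*r(0, U(0))) + S = (8194 + ((5 - 1*7)*6)*(-2 - (-4 + 0)*(9 - √2))) - 1/54318 = (8194 + ((5 - 7)*6)*(-2 - 1*(-4)*(9 - √2))) - 1/54318 = (8194 + (-2*6)*(-2 + (36 - 4*√2))) - 1/54318 = (8194 - 12*(34 - 4*√2)) - 1/54318 = (8194 + (-408 + 48*√2)) - 1/54318 = (7786 + 48*√2) - 1/54318 = 422919947/54318 + 48*√2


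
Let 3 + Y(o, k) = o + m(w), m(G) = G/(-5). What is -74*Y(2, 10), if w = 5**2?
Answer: 444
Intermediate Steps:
w = 25
m(G) = -G/5 (m(G) = G*(-1/5) = -G/5)
Y(o, k) = -8 + o (Y(o, k) = -3 + (o - 1/5*25) = -3 + (o - 5) = -3 + (-5 + o) = -8 + o)
-74*Y(2, 10) = -74*(-8 + 2) = -74*(-6) = 444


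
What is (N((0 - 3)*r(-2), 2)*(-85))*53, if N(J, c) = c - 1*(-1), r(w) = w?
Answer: -13515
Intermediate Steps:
N(J, c) = 1 + c (N(J, c) = c + 1 = 1 + c)
(N((0 - 3)*r(-2), 2)*(-85))*53 = ((1 + 2)*(-85))*53 = (3*(-85))*53 = -255*53 = -13515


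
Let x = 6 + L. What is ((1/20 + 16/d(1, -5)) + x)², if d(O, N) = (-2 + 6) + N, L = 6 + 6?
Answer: 1681/400 ≈ 4.2025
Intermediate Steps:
L = 12
d(O, N) = 4 + N
x = 18 (x = 6 + 12 = 18)
((1/20 + 16/d(1, -5)) + x)² = ((1/20 + 16/(4 - 5)) + 18)² = ((1*(1/20) + 16/(-1)) + 18)² = ((1/20 + 16*(-1)) + 18)² = ((1/20 - 16) + 18)² = (-319/20 + 18)² = (41/20)² = 1681/400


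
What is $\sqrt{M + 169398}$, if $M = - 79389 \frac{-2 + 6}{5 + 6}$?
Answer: $\frac{3 \sqrt{1889338}}{11} \approx 374.87$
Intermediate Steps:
$M = - \frac{317556}{11}$ ($M = - 79389 \cdot \frac{4}{11} = - 79389 \cdot 4 \cdot \frac{1}{11} = \left(-79389\right) \frac{4}{11} = - \frac{317556}{11} \approx -28869.0$)
$\sqrt{M + 169398} = \sqrt{- \frac{317556}{11} + 169398} = \sqrt{\frac{1545822}{11}} = \frac{3 \sqrt{1889338}}{11}$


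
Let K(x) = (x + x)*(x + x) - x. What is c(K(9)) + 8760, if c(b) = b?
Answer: 9075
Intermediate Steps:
K(x) = -x + 4*x**2 (K(x) = (2*x)*(2*x) - x = 4*x**2 - x = -x + 4*x**2)
c(K(9)) + 8760 = 9*(-1 + 4*9) + 8760 = 9*(-1 + 36) + 8760 = 9*35 + 8760 = 315 + 8760 = 9075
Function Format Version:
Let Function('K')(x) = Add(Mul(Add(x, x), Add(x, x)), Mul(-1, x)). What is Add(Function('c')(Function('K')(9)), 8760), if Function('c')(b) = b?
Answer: 9075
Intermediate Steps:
Function('K')(x) = Add(Mul(-1, x), Mul(4, Pow(x, 2))) (Function('K')(x) = Add(Mul(Mul(2, x), Mul(2, x)), Mul(-1, x)) = Add(Mul(4, Pow(x, 2)), Mul(-1, x)) = Add(Mul(-1, x), Mul(4, Pow(x, 2))))
Add(Function('c')(Function('K')(9)), 8760) = Add(Mul(9, Add(-1, Mul(4, 9))), 8760) = Add(Mul(9, Add(-1, 36)), 8760) = Add(Mul(9, 35), 8760) = Add(315, 8760) = 9075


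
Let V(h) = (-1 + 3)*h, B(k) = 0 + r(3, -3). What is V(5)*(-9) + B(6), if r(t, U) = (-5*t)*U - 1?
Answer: -46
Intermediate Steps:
r(t, U) = -1 - 5*U*t (r(t, U) = -5*U*t - 1 = -1 - 5*U*t)
B(k) = 44 (B(k) = 0 + (-1 - 5*(-3)*3) = 0 + (-1 + 45) = 0 + 44 = 44)
V(h) = 2*h
V(5)*(-9) + B(6) = (2*5)*(-9) + 44 = 10*(-9) + 44 = -90 + 44 = -46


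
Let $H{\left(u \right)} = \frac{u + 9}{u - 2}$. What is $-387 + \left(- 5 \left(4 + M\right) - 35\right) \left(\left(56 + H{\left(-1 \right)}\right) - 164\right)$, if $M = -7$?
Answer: $\frac{5479}{3} \approx 1826.3$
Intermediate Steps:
$H{\left(u \right)} = \frac{9 + u}{-2 + u}$
$-387 + \left(- 5 \left(4 + M\right) - 35\right) \left(\left(56 + H{\left(-1 \right)}\right) - 164\right) = -387 + \left(- 5 \left(4 - 7\right) - 35\right) \left(\left(56 + \frac{9 - 1}{-2 - 1}\right) - 164\right) = -387 + \left(\left(-5\right) \left(-3\right) - 35\right) \left(\left(56 + \frac{1}{-3} \cdot 8\right) - 164\right) = -387 + \left(15 - 35\right) \left(\left(56 - \frac{8}{3}\right) - 164\right) = -387 - 20 \left(\left(56 - \frac{8}{3}\right) - 164\right) = -387 - 20 \left(\frac{160}{3} - 164\right) = -387 - - \frac{6640}{3} = -387 + \frac{6640}{3} = \frac{5479}{3}$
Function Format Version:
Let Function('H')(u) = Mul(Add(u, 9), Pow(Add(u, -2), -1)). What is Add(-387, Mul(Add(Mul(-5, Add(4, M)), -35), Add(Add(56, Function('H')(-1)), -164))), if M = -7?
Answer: Rational(5479, 3) ≈ 1826.3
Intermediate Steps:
Function('H')(u) = Mul(Pow(Add(-2, u), -1), Add(9, u)) (Function('H')(u) = Mul(Add(9, u), Pow(Add(-2, u), -1)) = Mul(Pow(Add(-2, u), -1), Add(9, u)))
Add(-387, Mul(Add(Mul(-5, Add(4, M)), -35), Add(Add(56, Function('H')(-1)), -164))) = Add(-387, Mul(Add(Mul(-5, Add(4, -7)), -35), Add(Add(56, Mul(Pow(Add(-2, -1), -1), Add(9, -1))), -164))) = Add(-387, Mul(Add(Mul(-5, -3), -35), Add(Add(56, Mul(Pow(-3, -1), 8)), -164))) = Add(-387, Mul(Add(15, -35), Add(Add(56, Mul(Rational(-1, 3), 8)), -164))) = Add(-387, Mul(-20, Add(Add(56, Rational(-8, 3)), -164))) = Add(-387, Mul(-20, Add(Rational(160, 3), -164))) = Add(-387, Mul(-20, Rational(-332, 3))) = Add(-387, Rational(6640, 3)) = Rational(5479, 3)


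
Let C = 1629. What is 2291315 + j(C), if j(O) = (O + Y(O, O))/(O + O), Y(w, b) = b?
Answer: 2291316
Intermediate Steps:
j(O) = 1 (j(O) = (O + O)/(O + O) = (2*O)/((2*O)) = (2*O)*(1/(2*O)) = 1)
2291315 + j(C) = 2291315 + 1 = 2291316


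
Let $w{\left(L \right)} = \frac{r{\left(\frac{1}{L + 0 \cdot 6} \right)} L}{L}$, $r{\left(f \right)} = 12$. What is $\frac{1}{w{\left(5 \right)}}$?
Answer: $\frac{1}{12} \approx 0.083333$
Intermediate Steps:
$w{\left(L \right)} = 12$ ($w{\left(L \right)} = \frac{12 L}{L} = 12$)
$\frac{1}{w{\left(5 \right)}} = \frac{1}{12}$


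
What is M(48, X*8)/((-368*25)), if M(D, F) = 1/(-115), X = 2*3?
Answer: 1/1058000 ≈ 9.4518e-7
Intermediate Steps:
X = 6
M(D, F) = -1/115
M(48, X*8)/((-368*25)) = -1/(115*((-368*25))) = -1/115/(-9200) = -1/115*(-1/9200) = 1/1058000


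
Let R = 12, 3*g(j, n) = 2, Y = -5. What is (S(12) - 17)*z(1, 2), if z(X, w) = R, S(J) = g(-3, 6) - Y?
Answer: -136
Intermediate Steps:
g(j, n) = ⅔ (g(j, n) = (⅓)*2 = ⅔)
S(J) = 17/3 (S(J) = ⅔ - 1*(-5) = ⅔ + 5 = 17/3)
z(X, w) = 12
(S(12) - 17)*z(1, 2) = (17/3 - 17)*12 = -34/3*12 = -136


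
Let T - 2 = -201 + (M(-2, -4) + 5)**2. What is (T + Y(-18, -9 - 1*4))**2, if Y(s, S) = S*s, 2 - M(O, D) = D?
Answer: 24336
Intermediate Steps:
M(O, D) = 2 - D
T = -78 (T = 2 + (-201 + ((2 - 1*(-4)) + 5)**2) = 2 + (-201 + ((2 + 4) + 5)**2) = 2 + (-201 + (6 + 5)**2) = 2 + (-201 + 11**2) = 2 + (-201 + 121) = 2 - 80 = -78)
(T + Y(-18, -9 - 1*4))**2 = (-78 + (-9 - 1*4)*(-18))**2 = (-78 + (-9 - 4)*(-18))**2 = (-78 - 13*(-18))**2 = (-78 + 234)**2 = 156**2 = 24336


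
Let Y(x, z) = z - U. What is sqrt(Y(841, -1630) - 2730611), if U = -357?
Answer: 2*I*sqrt(682971) ≈ 1652.8*I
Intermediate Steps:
Y(x, z) = 357 + z (Y(x, z) = z - 1*(-357) = z + 357 = 357 + z)
sqrt(Y(841, -1630) - 2730611) = sqrt((357 - 1630) - 2730611) = sqrt(-1273 - 2730611) = sqrt(-2731884) = 2*I*sqrt(682971)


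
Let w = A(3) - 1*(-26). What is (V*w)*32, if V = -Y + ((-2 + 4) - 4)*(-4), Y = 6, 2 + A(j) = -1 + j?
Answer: 1664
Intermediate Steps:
A(j) = -3 + j (A(j) = -2 + (-1 + j) = -3 + j)
w = 26 (w = (-3 + 3) - 1*(-26) = 0 + 26 = 26)
V = 2 (V = -1*6 + ((-2 + 4) - 4)*(-4) = -6 + (2 - 4)*(-4) = -6 - 2*(-4) = -6 + 8 = 2)
(V*w)*32 = (2*26)*32 = 52*32 = 1664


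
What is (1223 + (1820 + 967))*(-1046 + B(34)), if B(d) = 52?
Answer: -3985940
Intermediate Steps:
(1223 + (1820 + 967))*(-1046 + B(34)) = (1223 + (1820 + 967))*(-1046 + 52) = (1223 + 2787)*(-994) = 4010*(-994) = -3985940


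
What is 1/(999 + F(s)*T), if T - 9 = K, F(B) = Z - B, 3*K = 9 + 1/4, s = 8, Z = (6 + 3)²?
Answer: 12/22573 ≈ 0.00053161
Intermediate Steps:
Z = 81 (Z = 9² = 81)
K = 37/12 (K = (9 + 1/4)/3 = (9 + ¼)/3 = (⅓)*(37/4) = 37/12 ≈ 3.0833)
F(B) = 81 - B
T = 145/12 (T = 9 + 37/12 = 145/12 ≈ 12.083)
1/(999 + F(s)*T) = 1/(999 + (81 - 1*8)*(145/12)) = 1/(999 + (81 - 8)*(145/12)) = 1/(999 + 73*(145/12)) = 1/(999 + 10585/12) = 1/(22573/12) = 12/22573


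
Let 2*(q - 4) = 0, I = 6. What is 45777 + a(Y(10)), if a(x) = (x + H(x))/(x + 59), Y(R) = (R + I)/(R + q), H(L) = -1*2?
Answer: 19272111/421 ≈ 45777.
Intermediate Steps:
H(L) = -2
q = 4 (q = 4 + (½)*0 = 4 + 0 = 4)
Y(R) = (6 + R)/(4 + R) (Y(R) = (R + 6)/(R + 4) = (6 + R)/(4 + R))
a(x) = (-2 + x)/(59 + x) (a(x) = (x - 2)/(x + 59) = (-2 + x)/(59 + x))
45777 + a(Y(10)) = 45777 + (-2 + (6 + 10)/(4 + 10))/(59 + (6 + 10)/(4 + 10)) = 45777 + (-2 + 16/14)/(59 + 16/14) = 45777 + (-2 + (1/14)*16)/(59 + (1/14)*16) = 45777 + (-2 + 8/7)/(59 + 8/7) = 45777 - 6/7/(421/7) = 45777 + (7/421)*(-6/7) = 45777 - 6/421 = 19272111/421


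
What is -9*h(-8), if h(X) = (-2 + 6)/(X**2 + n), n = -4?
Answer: -3/5 ≈ -0.60000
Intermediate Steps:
h(X) = 4/(-4 + X**2) (h(X) = (-2 + 6)/(X**2 - 4) = 4/(-4 + X**2))
-9*h(-8) = -36/(-4 + (-8)**2) = -36/(-4 + 64) = -36/60 = -9*1/15 = -3/5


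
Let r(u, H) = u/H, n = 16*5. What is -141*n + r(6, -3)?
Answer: -11282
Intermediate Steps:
n = 80
-141*n + r(6, -3) = -141*80 + 6/(-3) = -11280 + 6*(-1/3) = -11280 - 2 = -11282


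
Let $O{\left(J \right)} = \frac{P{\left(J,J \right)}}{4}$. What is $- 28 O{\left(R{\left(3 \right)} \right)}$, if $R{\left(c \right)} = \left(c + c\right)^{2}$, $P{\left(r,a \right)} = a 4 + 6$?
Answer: $-1050$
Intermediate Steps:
$P{\left(r,a \right)} = 6 + 4 a$ ($P{\left(r,a \right)} = 4 a + 6 = 6 + 4 a$)
$R{\left(c \right)} = 4 c^{2}$ ($R{\left(c \right)} = \left(2 c\right)^{2} = 4 c^{2}$)
$O{\left(J \right)} = \frac{3}{2} + J$ ($O{\left(J \right)} = \frac{6 + 4 J}{4} = \left(6 + 4 J\right) \frac{1}{4} = \frac{3}{2} + J$)
$- 28 O{\left(R{\left(3 \right)} \right)} = - 28 \left(\frac{3}{2} + 4 \cdot 3^{2}\right) = - 28 \left(\frac{3}{2} + 4 \cdot 9\right) = - 28 \left(\frac{3}{2} + 36\right) = \left(-28\right) \frac{75}{2} = -1050$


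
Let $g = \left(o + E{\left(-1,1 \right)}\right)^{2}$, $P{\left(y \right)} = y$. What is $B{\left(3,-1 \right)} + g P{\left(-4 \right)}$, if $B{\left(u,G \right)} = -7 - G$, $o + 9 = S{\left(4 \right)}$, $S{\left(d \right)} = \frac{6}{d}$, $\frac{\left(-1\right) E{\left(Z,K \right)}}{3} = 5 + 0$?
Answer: $-2031$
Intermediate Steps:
$E{\left(Z,K \right)} = -15$ ($E{\left(Z,K \right)} = - 3 \left(5 + 0\right) = \left(-3\right) 5 = -15$)
$o = - \frac{15}{2}$ ($o = -9 + \frac{6}{4} = -9 + 6 \cdot \frac{1}{4} = -9 + \frac{3}{2} = - \frac{15}{2} \approx -7.5$)
$g = \frac{2025}{4}$ ($g = \left(- \frac{15}{2} - 15\right)^{2} = \left(- \frac{45}{2}\right)^{2} = \frac{2025}{4} \approx 506.25$)
$B{\left(3,-1 \right)} + g P{\left(-4 \right)} = \left(-7 - -1\right) + \frac{2025}{4} \left(-4\right) = \left(-7 + 1\right) - 2025 = -6 - 2025 = -2031$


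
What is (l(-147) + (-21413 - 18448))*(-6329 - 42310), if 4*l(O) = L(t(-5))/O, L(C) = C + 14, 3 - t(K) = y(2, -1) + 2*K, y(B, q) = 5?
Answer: 190002497885/98 ≈ 1.9388e+9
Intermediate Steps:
t(K) = -2 - 2*K (t(K) = 3 - (5 + 2*K) = 3 + (-5 - 2*K) = -2 - 2*K)
L(C) = 14 + C
l(O) = 11/(2*O) (l(O) = ((14 + (-2 - 2*(-5)))/O)/4 = ((14 + (-2 + 10))/O)/4 = ((14 + 8)/O)/4 = (22/O)/4 = 11/(2*O))
(l(-147) + (-21413 - 18448))*(-6329 - 42310) = ((11/2)/(-147) + (-21413 - 18448))*(-6329 - 42310) = ((11/2)*(-1/147) - 39861)*(-48639) = (-11/294 - 39861)*(-48639) = -11719145/294*(-48639) = 190002497885/98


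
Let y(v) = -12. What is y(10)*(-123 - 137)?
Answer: 3120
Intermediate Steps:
y(10)*(-123 - 137) = -12*(-123 - 137) = -12*(-260) = 3120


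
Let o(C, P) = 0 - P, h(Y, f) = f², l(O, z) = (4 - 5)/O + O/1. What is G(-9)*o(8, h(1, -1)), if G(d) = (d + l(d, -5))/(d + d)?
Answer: -161/162 ≈ -0.99383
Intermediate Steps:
l(O, z) = O - 1/O (l(O, z) = -1/O + O*1 = -1/O + O = O - 1/O)
G(d) = (-1/d + 2*d)/(2*d) (G(d) = (d + (d - 1/d))/(d + d) = (-1/d + 2*d)/((2*d)) = (-1/d + 2*d)*(1/(2*d)) = (-1/d + 2*d)/(2*d))
o(C, P) = -P
G(-9)*o(8, h(1, -1)) = (1 - ½/(-9)²)*(-1*(-1)²) = (1 - ½*1/81)*(-1*1) = (1 - 1/162)*(-1) = (161/162)*(-1) = -161/162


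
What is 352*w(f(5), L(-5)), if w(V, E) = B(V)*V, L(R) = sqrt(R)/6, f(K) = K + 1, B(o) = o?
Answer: 12672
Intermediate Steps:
f(K) = 1 + K
L(R) = sqrt(R)/6
w(V, E) = V**2 (w(V, E) = V*V = V**2)
352*w(f(5), L(-5)) = 352*(1 + 5)**2 = 352*6**2 = 352*36 = 12672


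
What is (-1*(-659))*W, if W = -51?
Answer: -33609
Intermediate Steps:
(-1*(-659))*W = -1*(-659)*(-51) = 659*(-51) = -33609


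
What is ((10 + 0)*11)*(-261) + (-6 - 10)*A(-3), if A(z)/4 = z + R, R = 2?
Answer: -28646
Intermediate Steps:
A(z) = 8 + 4*z (A(z) = 4*(z + 2) = 4*(2 + z) = 8 + 4*z)
((10 + 0)*11)*(-261) + (-6 - 10)*A(-3) = ((10 + 0)*11)*(-261) + (-6 - 10)*(8 + 4*(-3)) = (10*11)*(-261) - 16*(8 - 12) = 110*(-261) - 16*(-4) = -28710 + 64 = -28646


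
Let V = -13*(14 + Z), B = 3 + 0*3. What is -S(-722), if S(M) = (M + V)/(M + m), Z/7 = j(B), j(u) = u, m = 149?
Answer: -1177/573 ≈ -2.0541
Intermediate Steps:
B = 3 (B = 3 + 0 = 3)
Z = 21 (Z = 7*3 = 21)
V = -455 (V = -13*(14 + 21) = -13*35 = -455)
S(M) = (-455 + M)/(149 + M) (S(M) = (M - 455)/(M + 149) = (-455 + M)/(149 + M))
-S(-722) = -(-455 - 722)/(149 - 722) = -(-1177)/(-573) = -(-1)*(-1177)/573 = -1*1177/573 = -1177/573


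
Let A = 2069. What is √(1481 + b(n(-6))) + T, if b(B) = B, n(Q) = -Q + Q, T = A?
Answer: 2069 + √1481 ≈ 2107.5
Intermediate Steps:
T = 2069
n(Q) = 0
√(1481 + b(n(-6))) + T = √(1481 + 0) + 2069 = √1481 + 2069 = 2069 + √1481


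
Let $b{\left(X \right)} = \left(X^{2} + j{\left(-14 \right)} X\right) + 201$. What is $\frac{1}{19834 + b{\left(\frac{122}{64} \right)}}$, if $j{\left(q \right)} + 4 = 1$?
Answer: $\frac{1024}{20513705} \approx 4.9918 \cdot 10^{-5}$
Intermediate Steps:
$j{\left(q \right)} = -3$ ($j{\left(q \right)} = -4 + 1 = -3$)
$b{\left(X \right)} = 201 + X^{2} - 3 X$ ($b{\left(X \right)} = \left(X^{2} - 3 X\right) + 201 = 201 + X^{2} - 3 X$)
$\frac{1}{19834 + b{\left(\frac{122}{64} \right)}} = \frac{1}{19834 + \left(201 + \left(\frac{122}{64}\right)^{2} - 3 \cdot \frac{122}{64}\right)} = \frac{1}{19834 + \left(201 + \left(122 \cdot \frac{1}{64}\right)^{2} - 3 \cdot 122 \cdot \frac{1}{64}\right)} = \frac{1}{19834 + \left(201 + \left(\frac{61}{32}\right)^{2} - \frac{183}{32}\right)} = \frac{1}{19834 + \left(201 + \frac{3721}{1024} - \frac{183}{32}\right)} = \frac{1}{19834 + \frac{203689}{1024}} = \frac{1}{\frac{20513705}{1024}} = \frac{1024}{20513705}$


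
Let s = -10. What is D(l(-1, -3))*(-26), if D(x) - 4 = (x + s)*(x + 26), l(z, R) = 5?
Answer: 3926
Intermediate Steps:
D(x) = 4 + (-10 + x)*(26 + x) (D(x) = 4 + (x - 10)*(x + 26) = 4 + (-10 + x)*(26 + x))
D(l(-1, -3))*(-26) = (-256 + 5**2 + 16*5)*(-26) = (-256 + 25 + 80)*(-26) = -151*(-26) = 3926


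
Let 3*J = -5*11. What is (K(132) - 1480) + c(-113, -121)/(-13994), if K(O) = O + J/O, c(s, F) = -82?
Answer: -339583925/251892 ≈ -1348.1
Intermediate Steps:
J = -55/3 (J = (-5*11)/3 = (1/3)*(-55) = -55/3 ≈ -18.333)
K(O) = O - 55/(3*O)
(K(132) - 1480) + c(-113, -121)/(-13994) = ((132 - 55/3/132) - 1480) - 82/(-13994) = ((132 - 55/3*1/132) - 1480) - 82*(-1/13994) = ((132 - 5/36) - 1480) + 41/6997 = (4747/36 - 1480) + 41/6997 = -48533/36 + 41/6997 = -339583925/251892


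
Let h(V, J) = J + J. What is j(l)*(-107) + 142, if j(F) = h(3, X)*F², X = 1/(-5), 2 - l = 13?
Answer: 26604/5 ≈ 5320.8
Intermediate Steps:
l = -11 (l = 2 - 1*13 = 2 - 13 = -11)
X = -⅕ ≈ -0.20000
h(V, J) = 2*J
j(F) = -2*F²/5 (j(F) = (2*(-⅕))*F² = -2*F²/5)
j(l)*(-107) + 142 = -⅖*(-11)²*(-107) + 142 = -⅖*121*(-107) + 142 = -242/5*(-107) + 142 = 25894/5 + 142 = 26604/5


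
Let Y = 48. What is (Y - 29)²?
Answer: 361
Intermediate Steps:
(Y - 29)² = (48 - 29)² = 19² = 361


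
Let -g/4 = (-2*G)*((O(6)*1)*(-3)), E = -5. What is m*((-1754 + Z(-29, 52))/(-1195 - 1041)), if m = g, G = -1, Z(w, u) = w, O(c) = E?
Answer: -53490/559 ≈ -95.689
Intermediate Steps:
O(c) = -5
g = -120 (g = -4*(-2*(-1))*-5*1*(-3) = -8*(-5*(-3)) = -8*15 = -4*30 = -120)
m = -120
m*((-1754 + Z(-29, 52))/(-1195 - 1041)) = -120*(-1754 - 29)/(-1195 - 1041) = -(-213960)/(-2236) = -(-213960)*(-1)/2236 = -120*1783/2236 = -53490/559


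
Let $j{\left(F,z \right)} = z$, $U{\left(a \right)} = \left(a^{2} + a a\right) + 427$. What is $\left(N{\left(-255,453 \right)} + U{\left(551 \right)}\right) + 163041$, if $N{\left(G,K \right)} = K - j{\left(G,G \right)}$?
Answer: $771378$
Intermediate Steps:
$U{\left(a \right)} = 427 + 2 a^{2}$ ($U{\left(a \right)} = \left(a^{2} + a^{2}\right) + 427 = 2 a^{2} + 427 = 427 + 2 a^{2}$)
$N{\left(G,K \right)} = K - G$
$\left(N{\left(-255,453 \right)} + U{\left(551 \right)}\right) + 163041 = \left(\left(453 - -255\right) + \left(427 + 2 \cdot 551^{2}\right)\right) + 163041 = \left(\left(453 + 255\right) + \left(427 + 2 \cdot 303601\right)\right) + 163041 = \left(708 + \left(427 + 607202\right)\right) + 163041 = \left(708 + 607629\right) + 163041 = 608337 + 163041 = 771378$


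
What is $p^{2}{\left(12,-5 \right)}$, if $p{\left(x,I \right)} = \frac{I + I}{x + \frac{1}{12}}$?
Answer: $\frac{576}{841} \approx 0.6849$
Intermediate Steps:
$p{\left(x,I \right)} = \frac{2 I}{\frac{1}{12} + x}$ ($p{\left(x,I \right)} = \frac{2 I}{x + \frac{1}{12}} = \frac{2 I}{\frac{1}{12} + x}$)
$p^{2}{\left(12,-5 \right)} = \left(24 \left(-5\right) \frac{1}{1 + 12 \cdot 12}\right)^{2} = \left(24 \left(-5\right) \frac{1}{1 + 144}\right)^{2} = \left(24 \left(-5\right) \frac{1}{145}\right)^{2} = \left(- \frac{24}{29}\right)^{2} = \frac{576}{841}$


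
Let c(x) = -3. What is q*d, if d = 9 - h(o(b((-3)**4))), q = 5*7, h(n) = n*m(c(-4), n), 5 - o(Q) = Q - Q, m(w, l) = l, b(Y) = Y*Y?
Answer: -560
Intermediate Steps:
b(Y) = Y**2
o(Q) = 5 (o(Q) = 5 - (Q - Q) = 5 - 1*0 = 5 + 0 = 5)
h(n) = n**2 (h(n) = n*n = n**2)
q = 35
d = -16 (d = 9 - 1*5**2 = 9 - 1*25 = 9 - 25 = -16)
q*d = 35*(-16) = -560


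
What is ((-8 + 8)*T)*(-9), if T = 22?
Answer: 0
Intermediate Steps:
((-8 + 8)*T)*(-9) = ((-8 + 8)*22)*(-9) = (0*22)*(-9) = 0*(-9) = 0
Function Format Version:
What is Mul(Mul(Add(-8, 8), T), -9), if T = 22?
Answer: 0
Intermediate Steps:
Mul(Mul(Add(-8, 8), T), -9) = Mul(Mul(Add(-8, 8), 22), -9) = Mul(Mul(0, 22), -9) = Mul(0, -9) = 0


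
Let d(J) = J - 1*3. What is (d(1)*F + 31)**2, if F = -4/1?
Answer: 1521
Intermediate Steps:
F = -4 (F = -4*1 = -4)
d(J) = -3 + J (d(J) = J - 3 = -3 + J)
(d(1)*F + 31)**2 = ((-3 + 1)*(-4) + 31)**2 = (-2*(-4) + 31)**2 = (8 + 31)**2 = 39**2 = 1521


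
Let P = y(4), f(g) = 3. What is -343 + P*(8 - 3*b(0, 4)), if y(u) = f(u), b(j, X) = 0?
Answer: -319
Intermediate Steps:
y(u) = 3
P = 3
-343 + P*(8 - 3*b(0, 4)) = -343 + 3*(8 - 3*0) = -343 + 3*(8 + 0) = -343 + 3*8 = -343 + 24 = -319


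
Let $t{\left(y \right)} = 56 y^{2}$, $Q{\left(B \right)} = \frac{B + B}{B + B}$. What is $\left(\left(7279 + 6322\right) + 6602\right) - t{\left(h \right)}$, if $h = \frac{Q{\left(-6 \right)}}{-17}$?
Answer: $\frac{5838611}{289} \approx 20203.0$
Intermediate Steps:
$Q{\left(B \right)} = 1$ ($Q{\left(B \right)} = \frac{2 B}{2 B} = 2 B \frac{1}{2 B} = 1$)
$h = - \frac{1}{17}$ ($h = 1 \frac{1}{-17} = 1 \left(- \frac{1}{17}\right) = - \frac{1}{17} \approx -0.058824$)
$\left(\left(7279 + 6322\right) + 6602\right) - t{\left(h \right)} = \left(\left(7279 + 6322\right) + 6602\right) - 56 \left(- \frac{1}{17}\right)^{2} = \left(13601 + 6602\right) - 56 \cdot \frac{1}{289} = 20203 - \frac{56}{289} = \frac{5838611}{289}$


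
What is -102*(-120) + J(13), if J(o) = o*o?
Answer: 12409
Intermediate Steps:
J(o) = o**2
-102*(-120) + J(13) = -102*(-120) + 13**2 = 12240 + 169 = 12409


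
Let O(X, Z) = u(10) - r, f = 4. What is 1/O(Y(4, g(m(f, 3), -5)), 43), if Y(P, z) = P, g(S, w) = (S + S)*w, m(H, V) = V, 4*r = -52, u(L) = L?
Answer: 1/23 ≈ 0.043478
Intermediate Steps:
r = -13 (r = (¼)*(-52) = -13)
g(S, w) = 2*S*w (g(S, w) = (2*S)*w = 2*S*w)
O(X, Z) = 23 (O(X, Z) = 10 - 1*(-13) = 10 + 13 = 23)
1/O(Y(4, g(m(f, 3), -5)), 43) = 1/23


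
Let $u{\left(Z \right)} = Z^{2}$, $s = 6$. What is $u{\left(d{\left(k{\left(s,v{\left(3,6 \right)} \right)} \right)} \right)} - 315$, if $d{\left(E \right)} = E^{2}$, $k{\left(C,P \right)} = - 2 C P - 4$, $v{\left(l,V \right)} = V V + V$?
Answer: $66597027781$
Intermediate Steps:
$v{\left(l,V \right)} = V + V^{2}$ ($v{\left(l,V \right)} = V^{2} + V = V + V^{2}$)
$k{\left(C,P \right)} = -4 - 2 C P$ ($k{\left(C,P \right)} = - 2 C P - 4 = -4 - 2 C P$)
$u{\left(d{\left(k{\left(s,v{\left(3,6 \right)} \right)} \right)} \right)} - 315 = \left(\left(-4 - 12 \cdot 6 \left(1 + 6\right)\right)^{2}\right)^{2} - 315 = \left(\left(-4 - 12 \cdot 6 \cdot 7\right)^{2}\right)^{2} - 315 = \left(\left(-4 - 12 \cdot 42\right)^{2}\right)^{2} - 315 = \left(\left(-4 - 504\right)^{2}\right)^{2} - 315 = \left(\left(-508\right)^{2}\right)^{2} - 315 = 258064^{2} - 315 = 66597028096 - 315 = 66597027781$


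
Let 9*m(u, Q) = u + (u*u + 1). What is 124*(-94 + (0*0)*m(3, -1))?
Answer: -11656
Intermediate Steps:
m(u, Q) = 1/9 + u/9 + u**2/9 (m(u, Q) = (u + (u*u + 1))/9 = (u + (u**2 + 1))/9 = (u + (1 + u**2))/9 = (1 + u + u**2)/9 = 1/9 + u/9 + u**2/9)
124*(-94 + (0*0)*m(3, -1)) = 124*(-94 + (0*0)*(1/9 + (1/9)*3 + (1/9)*3**2)) = 124*(-94 + 0*(1/9 + 1/3 + (1/9)*9)) = 124*(-94 + 0*(1/9 + 1/3 + 1)) = 124*(-94 + 0*(13/9)) = 124*(-94 + 0) = 124*(-94) = -11656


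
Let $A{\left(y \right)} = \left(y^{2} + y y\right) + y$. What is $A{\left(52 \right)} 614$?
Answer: $3352440$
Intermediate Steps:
$A{\left(y \right)} = y + 2 y^{2}$ ($A{\left(y \right)} = \left(y^{2} + y^{2}\right) + y = 2 y^{2} + y = y + 2 y^{2}$)
$A{\left(52 \right)} 614 = 52 \left(1 + 2 \cdot 52\right) 614 = 52 \left(1 + 104\right) 614 = 52 \cdot 105 \cdot 614 = 5460 \cdot 614 = 3352440$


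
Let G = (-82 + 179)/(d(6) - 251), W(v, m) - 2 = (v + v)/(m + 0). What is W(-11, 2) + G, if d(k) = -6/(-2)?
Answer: -2329/248 ≈ -9.3911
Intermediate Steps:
d(k) = 3 (d(k) = -6*(-½) = 3)
W(v, m) = 2 + 2*v/m (W(v, m) = 2 + (v + v)/(m + 0) = 2 + (2*v)/m = 2 + 2*v/m)
G = -97/248 (G = (-82 + 179)/(3 - 251) = 97/(-248) = 97*(-1/248) = -97/248 ≈ -0.39113)
W(-11, 2) + G = (2 + 2*(-11)/2) - 97/248 = (2 + 2*(-11)*(½)) - 97/248 = (2 - 11) - 97/248 = -9 - 97/248 = -2329/248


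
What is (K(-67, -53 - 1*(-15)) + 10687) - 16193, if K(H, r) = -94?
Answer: -5600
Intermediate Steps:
(K(-67, -53 - 1*(-15)) + 10687) - 16193 = (-94 + 10687) - 16193 = 10593 - 16193 = -5600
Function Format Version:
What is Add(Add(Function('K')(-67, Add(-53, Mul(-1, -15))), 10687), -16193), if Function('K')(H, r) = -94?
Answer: -5600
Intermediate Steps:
Add(Add(Function('K')(-67, Add(-53, Mul(-1, -15))), 10687), -16193) = Add(Add(-94, 10687), -16193) = Add(10593, -16193) = -5600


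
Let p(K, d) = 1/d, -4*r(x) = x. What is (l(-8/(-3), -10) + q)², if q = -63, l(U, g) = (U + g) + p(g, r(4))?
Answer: 45796/9 ≈ 5088.4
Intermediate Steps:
r(x) = -x/4
l(U, g) = -1 + U + g (l(U, g) = (U + g) + 1/(-¼*4) = (U + g) + 1/(-1) = (U + g) - 1 = -1 + U + g)
(l(-8/(-3), -10) + q)² = ((-1 - 8/(-3) - 10) - 63)² = ((-1 - 8*(-⅓) - 10) - 63)² = ((-1 + 8/3 - 10) - 63)² = (-25/3 - 63)² = (-214/3)² = 45796/9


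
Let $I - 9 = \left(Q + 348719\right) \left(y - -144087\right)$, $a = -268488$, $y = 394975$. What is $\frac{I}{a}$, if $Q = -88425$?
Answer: $- \frac{140314604237}{268488} \approx -5.2261 \cdot 10^{5}$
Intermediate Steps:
$I = 140314604237$ ($I = 9 + \left(-88425 + 348719\right) \left(394975 - -144087\right) = 9 + 260294 \left(394975 + \left(-40018 + 184105\right)\right) = 9 + 260294 \left(394975 + 144087\right) = 9 + 260294 \cdot 539062 = 9 + 140314604228 = 140314604237$)
$\frac{I}{a} = \frac{140314604237}{-268488} = 140314604237 \left(- \frac{1}{268488}\right) = - \frac{140314604237}{268488}$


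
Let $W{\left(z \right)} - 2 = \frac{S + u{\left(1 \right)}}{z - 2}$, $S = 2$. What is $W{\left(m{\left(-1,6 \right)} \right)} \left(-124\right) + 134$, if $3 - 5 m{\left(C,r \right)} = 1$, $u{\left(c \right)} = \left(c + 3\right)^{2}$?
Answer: $1281$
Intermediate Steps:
$u{\left(c \right)} = \left(3 + c\right)^{2}$
$m{\left(C,r \right)} = \frac{2}{5}$ ($m{\left(C,r \right)} = \frac{3}{5} - \frac{1}{5} = \frac{2}{5}$)
$W{\left(z \right)} = 2 + \frac{18}{-2 + z}$ ($W{\left(z \right)} = 2 + \frac{2 + \left(3 + 1\right)^{2}}{z - 2} = 2 + \frac{2 + 4^{2}}{-2 + z} = 2 + \frac{2 + 16}{-2 + z} = 2 + \frac{18}{-2 + z}$)
$W{\left(m{\left(-1,6 \right)} \right)} \left(-124\right) + 134 = \frac{2 \left(7 + \frac{2}{5}\right)}{-2 + \frac{2}{5}} \left(-124\right) + 134 = 2 \frac{1}{- \frac{8}{5}} \cdot \frac{37}{5} \left(-124\right) + 134 = 2 \left(- \frac{5}{8}\right) \frac{37}{5} \left(-124\right) + 134 = \left(- \frac{37}{4}\right) \left(-124\right) + 134 = 1147 + 134 = 1281$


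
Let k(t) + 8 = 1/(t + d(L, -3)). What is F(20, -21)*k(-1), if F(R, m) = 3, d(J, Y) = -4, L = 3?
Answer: -123/5 ≈ -24.600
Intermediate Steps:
k(t) = -8 + 1/(-4 + t) (k(t) = -8 + 1/(t - 4) = -8 + 1/(-4 + t))
F(20, -21)*k(-1) = 3*((33 - 8*(-1))/(-4 - 1)) = 3*((33 + 8)/(-5)) = 3*(-⅕*41) = 3*(-41/5) = -123/5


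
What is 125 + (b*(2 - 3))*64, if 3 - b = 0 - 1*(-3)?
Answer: 125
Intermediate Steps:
b = 0 (b = 3 - (0 - 1*(-3)) = 3 - (0 + 3) = 3 - 1*3 = 3 - 3 = 0)
125 + (b*(2 - 3))*64 = 125 + (0*(2 - 3))*64 = 125 + (0*(-1))*64 = 125 + 0*64 = 125 + 0 = 125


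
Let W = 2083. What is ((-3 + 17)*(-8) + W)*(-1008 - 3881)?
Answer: -9636219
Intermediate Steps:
((-3 + 17)*(-8) + W)*(-1008 - 3881) = ((-3 + 17)*(-8) + 2083)*(-1008 - 3881) = (14*(-8) + 2083)*(-4889) = (-112 + 2083)*(-4889) = 1971*(-4889) = -9636219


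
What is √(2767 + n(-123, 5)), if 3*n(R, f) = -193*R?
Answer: 2*√2670 ≈ 103.34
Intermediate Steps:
n(R, f) = -193*R/3 (n(R, f) = (-193*R)/3 = -193*R/3)
√(2767 + n(-123, 5)) = √(2767 - 193/3*(-123)) = √(2767 + 7913) = √10680 = 2*√2670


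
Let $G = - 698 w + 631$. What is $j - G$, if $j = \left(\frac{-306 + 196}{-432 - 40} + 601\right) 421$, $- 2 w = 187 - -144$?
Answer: $\frac{32324711}{236} \approx 1.3697 \cdot 10^{5}$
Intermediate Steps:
$w = - \frac{331}{2}$ ($w = - \frac{187 - -144}{2} = - \frac{187 + 144}{2} = \left(- \frac{1}{2}\right) 331 = - \frac{331}{2} \approx -165.5$)
$G = 116150$ ($G = \left(-698\right) \left(- \frac{331}{2}\right) + 631 = 115519 + 631 = 116150$)
$j = \frac{59736111}{236}$ ($j = \left(- \frac{110}{-472} + 601\right) 421 = \left(\left(-110\right) \left(- \frac{1}{472}\right) + 601\right) 421 = \left(\frac{55}{236} + 601\right) 421 = \frac{141891}{236} \cdot 421 = \frac{59736111}{236} \approx 2.5312 \cdot 10^{5}$)
$j - G = \frac{59736111}{236} - 116150 = \frac{32324711}{236}$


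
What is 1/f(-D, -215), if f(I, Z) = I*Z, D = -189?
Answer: -1/40635 ≈ -2.4609e-5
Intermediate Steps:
1/f(-D, -215) = 1/(-1*(-189)*(-215)) = 1/(189*(-215)) = 1/(-40635) = -1/40635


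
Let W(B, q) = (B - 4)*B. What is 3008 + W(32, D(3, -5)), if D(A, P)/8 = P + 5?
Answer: 3904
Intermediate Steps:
D(A, P) = 40 + 8*P (D(A, P) = 8*(P + 5) = 8*(5 + P) = 40 + 8*P)
W(B, q) = B*(-4 + B) (W(B, q) = (-4 + B)*B = B*(-4 + B))
3008 + W(32, D(3, -5)) = 3008 + 32*(-4 + 32) = 3008 + 32*28 = 3008 + 896 = 3904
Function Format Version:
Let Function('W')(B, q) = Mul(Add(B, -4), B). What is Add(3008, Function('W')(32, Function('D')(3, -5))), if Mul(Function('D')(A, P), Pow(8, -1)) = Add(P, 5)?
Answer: 3904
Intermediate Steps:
Function('D')(A, P) = Add(40, Mul(8, P)) (Function('D')(A, P) = Mul(8, Add(P, 5)) = Mul(8, Add(5, P)) = Add(40, Mul(8, P)))
Function('W')(B, q) = Mul(B, Add(-4, B)) (Function('W')(B, q) = Mul(Add(-4, B), B) = Mul(B, Add(-4, B)))
Add(3008, Function('W')(32, Function('D')(3, -5))) = Add(3008, Mul(32, Add(-4, 32))) = Add(3008, Mul(32, 28)) = Add(3008, 896) = 3904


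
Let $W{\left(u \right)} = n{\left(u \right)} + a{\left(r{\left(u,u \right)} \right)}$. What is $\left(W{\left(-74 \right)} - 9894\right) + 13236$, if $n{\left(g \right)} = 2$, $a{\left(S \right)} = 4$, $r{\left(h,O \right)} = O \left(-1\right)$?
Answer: $3348$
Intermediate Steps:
$r{\left(h,O \right)} = - O$
$W{\left(u \right)} = 6$ ($W{\left(u \right)} = 2 + 4 = 6$)
$\left(W{\left(-74 \right)} - 9894\right) + 13236 = \left(6 - 9894\right) + 13236 = -9888 + 13236 = 3348$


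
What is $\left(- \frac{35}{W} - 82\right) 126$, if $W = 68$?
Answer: $- \frac{353493}{34} \approx -10397.0$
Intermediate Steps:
$\left(- \frac{35}{W} - 82\right) 126 = \left(- \frac{35}{68} - 82\right) 126 = \left(- \frac{5611}{68}\right) 126 = - \frac{353493}{34}$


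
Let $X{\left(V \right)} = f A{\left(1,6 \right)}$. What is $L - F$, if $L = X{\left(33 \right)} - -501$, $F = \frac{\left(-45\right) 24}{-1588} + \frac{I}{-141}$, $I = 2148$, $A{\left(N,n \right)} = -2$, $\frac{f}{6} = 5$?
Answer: $\frac{8500181}{18659} \approx 455.55$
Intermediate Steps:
$f = 30$ ($f = 6 \cdot 5 = 30$)
$F = - \frac{271562}{18659}$ ($F = \frac{\left(-45\right) 24}{-1588} + \frac{2148}{-141} = \left(-1080\right) \left(- \frac{1}{1588}\right) + 2148 \left(- \frac{1}{141}\right) = \frac{270}{397} - \frac{716}{47} = - \frac{271562}{18659} \approx -14.554$)
$X{\left(V \right)} = -60$ ($X{\left(V \right)} = 30 \left(-2\right) = -60$)
$L = 441$ ($L = -60 - -501 = -60 + 501 = 441$)
$L - F = 441 - - \frac{271562}{18659} = 441 + \frac{271562}{18659} = \frac{8500181}{18659}$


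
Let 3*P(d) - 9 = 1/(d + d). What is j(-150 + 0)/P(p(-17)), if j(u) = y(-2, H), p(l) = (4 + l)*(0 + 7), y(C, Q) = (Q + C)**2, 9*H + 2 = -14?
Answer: 210392/44199 ≈ 4.7601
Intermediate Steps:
H = -16/9 (H = -2/9 + (1/9)*(-14) = -2/9 - 14/9 = -16/9 ≈ -1.7778)
y(C, Q) = (C + Q)**2
p(l) = 28 + 7*l (p(l) = (4 + l)*7 = 28 + 7*l)
P(d) = 3 + 1/(6*d) (P(d) = 3 + 1/(3*(d + d)) = 3 + 1/(3*((2*d))) = 3 + (1/(2*d))/3 = 3 + 1/(6*d))
j(u) = 1156/81 (j(u) = (-2 - 16/9)**2 = (-34/9)**2 = 1156/81)
j(-150 + 0)/P(p(-17)) = 1156/(81*(3 + 1/(6*(28 + 7*(-17))))) = 1156/(81*(3 + 1/(6*(28 - 119)))) = 1156/(81*(3 + (1/6)/(-91))) = 1156/(81*(3 + (1/6)*(-1/91))) = 1156/(81*(3 - 1/546)) = 1156/(81*(1637/546)) = (1156/81)*(546/1637) = 210392/44199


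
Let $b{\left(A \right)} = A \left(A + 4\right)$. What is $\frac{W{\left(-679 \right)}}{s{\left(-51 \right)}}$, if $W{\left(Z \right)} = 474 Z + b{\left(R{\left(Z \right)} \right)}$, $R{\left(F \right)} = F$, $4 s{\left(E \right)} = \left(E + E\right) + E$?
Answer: $- \frac{181972}{51} \approx -3568.1$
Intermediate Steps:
$s{\left(E \right)} = \frac{3 E}{4}$ ($s{\left(E \right)} = \frac{\left(E + E\right) + E}{4} = \frac{2 E + E}{4} = \frac{3 E}{4}$)
$b{\left(A \right)} = A \left(4 + A\right)$
$W{\left(Z \right)} = 474 Z + Z \left(4 + Z\right)$
$\frac{W{\left(-679 \right)}}{s{\left(-51 \right)}} = \frac{\left(-679\right) \left(478 - 679\right)}{\frac{3}{4} \left(-51\right)} = \frac{\left(-679\right) \left(-201\right)}{- \frac{153}{4}} = 136479 \left(- \frac{4}{153}\right) = - \frac{181972}{51}$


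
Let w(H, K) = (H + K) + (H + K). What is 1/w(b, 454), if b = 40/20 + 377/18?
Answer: 9/8585 ≈ 0.0010483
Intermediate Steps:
b = 413/18 (b = 40*(1/20) + 377*(1/18) = 2 + 377/18 = 413/18 ≈ 22.944)
w(H, K) = 2*H + 2*K
1/w(b, 454) = 1/(2*(413/18) + 2*454) = 1/(413/9 + 908) = 1/(8585/9) = 9/8585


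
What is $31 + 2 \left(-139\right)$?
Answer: $-247$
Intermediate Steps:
$31 + 2 \left(-139\right) = 31 - 278 = -247$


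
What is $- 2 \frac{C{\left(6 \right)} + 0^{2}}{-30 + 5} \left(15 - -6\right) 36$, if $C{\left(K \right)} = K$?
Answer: $\frac{9072}{25} \approx 362.88$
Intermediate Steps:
$- 2 \frac{C{\left(6 \right)} + 0^{2}}{-30 + 5} \left(15 - -6\right) 36 = - 2 \frac{6 + 0^{2}}{-30 + 5} \left(15 - -6\right) 36 = - 2 \frac{6 + 0}{-25} \left(15 + 6\right) 36 = - 2 \cdot 6 \left(- \frac{1}{25}\right) 21 \cdot 36 = - 2 \left(- \frac{6}{25}\right) 21 \cdot 36 = - 2 \left(\left(- \frac{126}{25}\right) 36\right) = \left(-2\right) \left(- \frac{4536}{25}\right) = \frac{9072}{25}$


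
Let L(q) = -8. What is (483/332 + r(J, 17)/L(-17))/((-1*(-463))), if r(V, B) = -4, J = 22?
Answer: 649/153716 ≈ 0.0042221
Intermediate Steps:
(483/332 + r(J, 17)/L(-17))/((-1*(-463))) = (483/332 - 4/(-8))/((-1*(-463))) = (483*(1/332) - 4*(-⅛))/463 = (483/332 + ½)*(1/463) = (649/332)*(1/463) = 649/153716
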